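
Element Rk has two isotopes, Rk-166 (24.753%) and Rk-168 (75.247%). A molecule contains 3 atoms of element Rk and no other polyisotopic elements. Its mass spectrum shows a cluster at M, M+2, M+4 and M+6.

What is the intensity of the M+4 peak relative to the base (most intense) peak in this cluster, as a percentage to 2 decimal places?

98.69%

Term probabilities: M 0.0152, M+2 0.1383, M+4 0.4205, M+6 0.4261. Base peak = M+6.
P(M+6) = C(3,3) × 0.24753^0 × 0.75247^3 = 1 × 1.0000 × 0.42605687 = 0.426057 (base)
P(M+4) = C(3,2) × 0.24753^1 × 0.75247^2 = 3 × 0.24753 × 0.5662111 = 0.420463
Relative intensity = 0.420463 / 0.426057 × 100 = 98.69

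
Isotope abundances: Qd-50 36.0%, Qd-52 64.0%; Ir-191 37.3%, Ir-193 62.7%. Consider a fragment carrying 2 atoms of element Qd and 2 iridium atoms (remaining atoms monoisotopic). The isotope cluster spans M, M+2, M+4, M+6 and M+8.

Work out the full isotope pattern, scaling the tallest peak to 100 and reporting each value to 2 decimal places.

Element Qd pattern (n=2): 0.1296 : 0.4608 : 0.4096
Iridium pattern (n=2): 0.139129 : 0.467742 : 0.393129
Convolve the two distributions (both contribute in 2-u steps):
  M: 0.1296×0.139129 = 0.018031
  M+2: 0.1296×0.467742 + 0.4608×0.139129 = 0.124730
  M+4: 0.1296×0.393129 + 0.4608×0.467742 + 0.4096×0.139129 = 0.323472
  M+6: 0.4608×0.393129 + 0.4096×0.467742 = 0.372741
  M+8: 0.4096×0.393129 = 0.161026
Scale to base peak (0.372741) = 100: 4.84 : 33.46 : 86.78 : 100.00 : 43.20

4.84 : 33.46 : 86.78 : 100.00 : 43.20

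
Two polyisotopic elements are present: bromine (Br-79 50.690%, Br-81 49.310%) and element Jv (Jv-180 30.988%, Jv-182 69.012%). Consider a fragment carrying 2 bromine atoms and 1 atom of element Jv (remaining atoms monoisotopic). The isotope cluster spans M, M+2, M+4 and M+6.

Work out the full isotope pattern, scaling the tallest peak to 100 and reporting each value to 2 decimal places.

Bromine pattern (n=2): 0.25694761 : 0.49990478 : 0.24314761
Element Jv pattern (n=1): 0.30988 : 0.69012
Convolve the two distributions (both contribute in 2-u steps):
  M: 0.25694761×0.30988 = 0.079623
  M+2: 0.25694761×0.69012 + 0.49990478×0.30988 = 0.332235
  M+4: 0.49990478×0.69012 + 0.24314761×0.30988 = 0.420341
  M+6: 0.24314761×0.69012 = 0.167801
Scale to base peak (0.420341) = 100: 18.94 : 79.04 : 100.00 : 39.92

18.94 : 79.04 : 100.00 : 39.92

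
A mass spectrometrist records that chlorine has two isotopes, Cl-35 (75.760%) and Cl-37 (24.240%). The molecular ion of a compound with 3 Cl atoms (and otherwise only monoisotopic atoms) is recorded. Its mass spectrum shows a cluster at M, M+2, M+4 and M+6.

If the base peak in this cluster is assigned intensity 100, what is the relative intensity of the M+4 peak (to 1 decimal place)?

(0.75760 + 0.24240)^3 gives M 0.4348, M+2 0.4174, M+4 0.1335, M+6 0.0142; the largest is M.
P(M) = C(3,0) × 0.75760^3 × 0.24240^0 = 1 × 0.4348304 × 1.0000 = 0.434830 (base)
P(M+4) = C(3,2) × 0.75760^1 × 0.24240^2 = 3 × 0.7576 × 0.05875776 = 0.133545
Relative intensity = 0.133545 / 0.434830 × 100 = 30.7

30.7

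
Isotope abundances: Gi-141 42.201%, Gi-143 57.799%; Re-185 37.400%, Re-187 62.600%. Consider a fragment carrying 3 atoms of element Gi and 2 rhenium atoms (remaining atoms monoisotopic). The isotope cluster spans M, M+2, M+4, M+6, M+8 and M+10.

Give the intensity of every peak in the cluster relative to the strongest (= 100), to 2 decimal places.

Element Gi pattern (n=3): 0.07515679 : 0.30880695 : 0.42294573 : 0.19309053
Rhenium pattern (n=2): 0.139876 : 0.468248 : 0.391876
Convolve the two distributions (both contribute in 2-u steps):
  M: 0.07515679×0.139876 = 0.010513
  M+2: 0.07515679×0.468248 + 0.30880695×0.139876 = 0.078387
  M+4: 0.07515679×0.391876 + 0.30880695×0.468248 + 0.42294573×0.139876 = 0.233210
  M+6: 0.30880695×0.391876 + 0.42294573×0.468248 + 0.19309053×0.139876 = 0.346066
  M+8: 0.42294573×0.391876 + 0.19309053×0.468248 = 0.256157
  M+10: 0.19309053×0.391876 = 0.075668
Scale to base peak (0.346066) = 100: 3.04 : 22.65 : 67.39 : 100.00 : 74.02 : 21.87

3.04 : 22.65 : 67.39 : 100.00 : 74.02 : 21.87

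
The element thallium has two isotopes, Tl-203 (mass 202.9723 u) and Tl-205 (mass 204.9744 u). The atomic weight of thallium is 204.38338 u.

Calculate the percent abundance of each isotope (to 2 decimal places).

With x = fraction of Tl-203 (so Tl-205 is 1 − x):
202.9723·x + 204.9744·(1 − x) = 204.38338
(202.9723 − 204.9744)·x = 204.38338 − 204.9744
x = -0.59102 / -2.0021 = 0.29520 → 29.52% Tl-203, 70.48% Tl-205.

Tl-203: 29.52%, Tl-205: 70.48%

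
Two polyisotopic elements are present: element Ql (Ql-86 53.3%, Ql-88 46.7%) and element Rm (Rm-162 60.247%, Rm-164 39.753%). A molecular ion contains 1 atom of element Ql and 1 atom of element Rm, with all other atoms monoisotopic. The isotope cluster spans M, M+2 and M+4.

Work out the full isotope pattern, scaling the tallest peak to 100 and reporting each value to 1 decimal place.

65.1 : 100.0 : 37.6

Element Ql pattern (n=1): 0.5330 : 0.4670
Element Rm pattern (n=1): 0.60247 : 0.39753
Convolve the two distributions (both contribute in 2-u steps):
  M: 0.5330×0.60247 = 0.321117
  M+2: 0.5330×0.39753 + 0.4670×0.60247 = 0.493237
  M+4: 0.4670×0.39753 = 0.185647
Scale to base peak (0.493237) = 100: 65.1 : 100.0 : 37.6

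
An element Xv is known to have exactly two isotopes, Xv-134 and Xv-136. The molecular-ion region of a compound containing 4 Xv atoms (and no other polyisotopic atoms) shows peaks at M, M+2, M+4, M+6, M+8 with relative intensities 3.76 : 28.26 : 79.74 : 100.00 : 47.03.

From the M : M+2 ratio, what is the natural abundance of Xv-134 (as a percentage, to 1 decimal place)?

If p is the fraction of Xv that is Xv-134, then I(M+2)/I(M) = [C(4,1)·p^3·(1−p)] / p^4 = 4·(1−p)/p = 28.26/3.76 = 7.5160
(1−p)/p = 7.5160/4 = 1.8790  ⇒  p = 1/(1 + 1.8790) = 0.3473
Xv-134: 34.7%, Xv-136: 65.3%.

34.7%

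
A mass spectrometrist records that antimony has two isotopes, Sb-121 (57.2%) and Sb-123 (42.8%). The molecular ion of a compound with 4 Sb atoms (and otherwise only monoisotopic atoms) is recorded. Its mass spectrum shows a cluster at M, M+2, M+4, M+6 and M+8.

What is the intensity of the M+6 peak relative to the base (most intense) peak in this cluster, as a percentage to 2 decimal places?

49.88%

(0.572 + 0.428)^4 gives M 0.1070, M+2 0.3204, M+4 0.3596, M+6 0.1794, M+8 0.0336; the largest is M+4.
P(M+4) = C(4,2) × 0.572^2 × 0.428^2 = 6 × 0.327184 × 0.183184 = 0.359609 (base)
P(M+6) = C(4,3) × 0.572^1 × 0.428^3 = 4 × 0.5720 × 0.07840275 = 0.179385
Relative intensity = 0.179385 / 0.359609 × 100 = 49.88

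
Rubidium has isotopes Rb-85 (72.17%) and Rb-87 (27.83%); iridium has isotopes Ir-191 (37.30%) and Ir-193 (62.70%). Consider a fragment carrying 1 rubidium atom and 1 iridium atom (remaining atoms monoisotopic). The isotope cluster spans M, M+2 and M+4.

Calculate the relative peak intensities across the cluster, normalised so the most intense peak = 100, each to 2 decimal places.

Rubidium pattern (n=1): 0.7217 : 0.2783
Iridium pattern (n=1): 0.3730 : 0.6270
Convolve the two distributions (both contribute in 2-u steps):
  M: 0.7217×0.3730 = 0.269194
  M+2: 0.7217×0.6270 + 0.2783×0.3730 = 0.556312
  M+4: 0.2783×0.6270 = 0.174494
Scale to base peak (0.556312) = 100: 48.39 : 100.00 : 31.37

48.39 : 100.00 : 31.37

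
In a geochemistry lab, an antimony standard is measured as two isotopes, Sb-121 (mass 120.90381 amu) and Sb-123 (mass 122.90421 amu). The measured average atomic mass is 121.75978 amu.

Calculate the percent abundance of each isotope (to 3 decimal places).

Sb-121: 57.210%, Sb-123: 42.790%

With x = fraction of Sb-121 (so Sb-123 is 1 − x):
120.90381·x + 122.90421·(1 − x) = 121.75978
(120.90381 − 122.90421)·x = 121.75978 − 122.90421
x = -1.14443 / -2.00040 = 0.57210 → 57.210% Sb-121, 42.790% Sb-123.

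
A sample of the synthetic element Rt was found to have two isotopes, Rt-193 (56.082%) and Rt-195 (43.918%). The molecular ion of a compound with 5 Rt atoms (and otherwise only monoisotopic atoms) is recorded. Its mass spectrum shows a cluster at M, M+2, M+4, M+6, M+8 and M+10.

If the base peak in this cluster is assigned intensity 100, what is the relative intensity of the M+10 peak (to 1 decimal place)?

Term probabilities: M 0.0555, M+2 0.2172, M+4 0.3402, M+6 0.2664, M+8 0.1043, M+10 0.0163. Base peak = M+4.
P(M+4) = C(5,2) × 0.56082^3 × 0.43918^2 = 10 × 0.17638859 × 0.19287907 = 0.340217 (base)
P(M+10) = C(5,5) × 0.56082^0 × 0.43918^5 = 1 × 1.0000 × 0.01633852 = 0.016339
Relative intensity = 0.016339 / 0.340217 × 100 = 4.8

4.8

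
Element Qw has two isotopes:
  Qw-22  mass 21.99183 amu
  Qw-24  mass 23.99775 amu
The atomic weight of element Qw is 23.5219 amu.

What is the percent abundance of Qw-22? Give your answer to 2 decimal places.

23.72%

With x = fraction of Qw-22 (so Qw-24 is 1 − x):
21.99183·x + 23.99775·(1 − x) = 23.5219
(21.99183 − 23.99775)·x = 23.5219 − 23.99775
x = -0.47585 / -2.00592 = 0.23722 → 23.72% Qw-22, 76.28% Qw-24.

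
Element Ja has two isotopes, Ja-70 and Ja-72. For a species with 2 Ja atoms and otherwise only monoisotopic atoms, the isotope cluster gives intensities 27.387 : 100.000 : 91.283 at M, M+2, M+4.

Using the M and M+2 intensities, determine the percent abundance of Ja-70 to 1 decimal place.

35.4%

If p is the fraction of Ja that is Ja-70, then I(M+2)/I(M) = [C(2,1)·p^1·(1−p)] / p^2 = 2·(1−p)/p = 100.000/27.387 = 3.6514
(1−p)/p = 3.6514/2 = 1.8257  ⇒  p = 1/(1 + 1.8257) = 0.3539
Ja-70: 35.4%, Ja-72: 64.6%.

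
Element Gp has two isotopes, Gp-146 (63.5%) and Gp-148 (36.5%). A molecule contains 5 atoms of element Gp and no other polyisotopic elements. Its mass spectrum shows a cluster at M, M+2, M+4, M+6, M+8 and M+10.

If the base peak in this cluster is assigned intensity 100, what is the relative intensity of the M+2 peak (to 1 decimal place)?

(0.635 + 0.365)^5 gives M 0.1032, M+2 0.2967, M+4 0.3411, M+6 0.1961, M+8 0.0564, M+10 0.0065; the largest is M+4.
P(M+4) = C(5,2) × 0.635^3 × 0.365^2 = 10 × 0.25604788 × 0.133225 = 0.341120 (base)
P(M+2) = C(5,1) × 0.635^4 × 0.365^1 = 5 × 0.1625904 × 0.3650 = 0.296727
Relative intensity = 0.296727 / 0.341120 × 100 = 87.0

87.0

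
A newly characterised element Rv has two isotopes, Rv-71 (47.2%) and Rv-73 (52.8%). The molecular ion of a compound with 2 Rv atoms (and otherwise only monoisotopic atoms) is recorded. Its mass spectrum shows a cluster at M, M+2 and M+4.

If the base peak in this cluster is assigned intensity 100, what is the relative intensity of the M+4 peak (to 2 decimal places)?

55.93

(0.472 + 0.528)^2 gives M 0.2228, M+2 0.4984, M+4 0.2788; the largest is M+2.
P(M+2) = C(2,1) × 0.472^1 × 0.528^1 = 2 × 0.4720 × 0.5280 = 0.498432 (base)
P(M+4) = C(2,2) × 0.472^0 × 0.528^2 = 1 × 1.0000 × 0.278784 = 0.278784
Relative intensity = 0.278784 / 0.498432 × 100 = 55.93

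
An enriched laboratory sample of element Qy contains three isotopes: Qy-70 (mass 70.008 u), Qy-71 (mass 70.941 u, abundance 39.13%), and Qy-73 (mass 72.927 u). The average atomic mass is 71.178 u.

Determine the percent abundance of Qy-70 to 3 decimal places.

33.295%

Let x and y be the fractions of Qy-70 and Qy-73. Then x + y = 1 − 0.3913 = 0.6087 and 70.008x + 72.927y = 71.178 − 0.3913×70.941 = 43.4187867.
Substituting: 70.008x + 72.927(0.6087 − x) = 43.4187867
(70.008 − 72.927)x = -0.9718782  ⇒  x = 0.33295, y = 0.27575
Qy-70: 33.295%, Qy-73: 27.575%.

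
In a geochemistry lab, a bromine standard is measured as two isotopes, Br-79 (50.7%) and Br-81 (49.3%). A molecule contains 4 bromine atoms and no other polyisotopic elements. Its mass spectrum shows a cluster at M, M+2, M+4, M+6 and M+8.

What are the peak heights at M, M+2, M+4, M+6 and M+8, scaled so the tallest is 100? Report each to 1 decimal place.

17.6 : 68.6 : 100.0 : 64.8 : 15.8

Each Br atom is independently Br-79 (p = 0.507) or Br-81 (q = 0.493); the cluster is the binomial expansion (p + q)^4.
P(M) = 0.507^4 = 0.066074
P(M+2) = 4 × 0.507^3 × 0.493^1 = 0.256999
P(M+4) = 6 × 0.507^2 × 0.493^2 = 0.374853
P(M+6) = 4 × 0.507^1 × 0.493^3 = 0.243001
P(M+8) = 0.493^4 = 0.059073
The M+4 peak is largest (0.374853); scaling to 100 gives 17.6 : 68.6 : 100.0 : 64.8 : 15.8.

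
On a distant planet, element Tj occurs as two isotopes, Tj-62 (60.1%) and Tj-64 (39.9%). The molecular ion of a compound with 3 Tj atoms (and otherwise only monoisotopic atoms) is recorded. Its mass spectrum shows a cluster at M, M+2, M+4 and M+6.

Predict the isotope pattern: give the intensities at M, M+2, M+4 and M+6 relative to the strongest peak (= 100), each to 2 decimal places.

Each Tj atom is independently Tj-62 (p = 0.601) or Tj-64 (q = 0.399); the cluster is the binomial expansion (p + q)^3.
P(M) = 0.601^3 = 0.217082
P(M+2) = 3 × 0.601^2 × 0.399^1 = 0.432358
P(M+4) = 3 × 0.601^1 × 0.399^2 = 0.287039
P(M+6) = 0.399^3 = 0.063521
The M+2 peak is largest (0.432358); scaling to 100 gives 50.21 : 100.00 : 66.39 : 14.69.

50.21 : 100.00 : 66.39 : 14.69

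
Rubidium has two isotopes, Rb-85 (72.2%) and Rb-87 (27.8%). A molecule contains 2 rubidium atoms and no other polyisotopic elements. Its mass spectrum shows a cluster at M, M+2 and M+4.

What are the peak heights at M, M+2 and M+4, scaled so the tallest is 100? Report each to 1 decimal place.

Each Rb atom is independently Rb-85 (p = 0.722) or Rb-87 (q = 0.278); the cluster is the binomial expansion (p + q)^2.
P(M) = 0.722^2 = 0.521284
P(M+2) = 2 × 0.722^1 × 0.278^1 = 0.401432
P(M+4) = 0.278^2 = 0.077284
The M peak is largest (0.521284); scaling to 100 gives 100.0 : 77.0 : 14.8.

100.0 : 77.0 : 14.8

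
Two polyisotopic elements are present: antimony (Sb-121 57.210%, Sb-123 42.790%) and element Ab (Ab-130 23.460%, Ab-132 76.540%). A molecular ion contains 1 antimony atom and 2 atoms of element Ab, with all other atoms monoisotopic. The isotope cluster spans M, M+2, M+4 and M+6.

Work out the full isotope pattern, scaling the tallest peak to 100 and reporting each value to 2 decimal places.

6.44 : 46.85 : 100.00 : 51.28

Antimony pattern (n=1): 0.5721 : 0.4279
Element Ab pattern (n=2): 0.05503716 : 0.35912568 : 0.58583716
Convolve the two distributions (both contribute in 2-u steps):
  M: 0.5721×0.05503716 = 0.031487
  M+2: 0.5721×0.35912568 + 0.4279×0.05503716 = 0.229006
  M+4: 0.5721×0.58583716 + 0.4279×0.35912568 = 0.488827
  M+6: 0.4279×0.58583716 = 0.250680
Scale to base peak (0.488827) = 100: 6.44 : 46.85 : 100.00 : 51.28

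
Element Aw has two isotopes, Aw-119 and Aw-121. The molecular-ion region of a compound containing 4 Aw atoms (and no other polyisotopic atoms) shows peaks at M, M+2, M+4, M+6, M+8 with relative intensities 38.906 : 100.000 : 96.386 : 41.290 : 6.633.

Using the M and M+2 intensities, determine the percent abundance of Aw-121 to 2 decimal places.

39.12%

Let p = fractional abundance of Aw-119. I(M+2)/I(M) = [C(4,1)·p^3·(1−p)] / p^4 = 4·(1−p)/p = 100.000/38.906 = 2.5703
(1−p)/p = 2.5703/4 = 0.6426  ⇒  p = 1/(1 + 0.6426) = 0.6088
Aw-119: 60.88%, Aw-121: 39.12%.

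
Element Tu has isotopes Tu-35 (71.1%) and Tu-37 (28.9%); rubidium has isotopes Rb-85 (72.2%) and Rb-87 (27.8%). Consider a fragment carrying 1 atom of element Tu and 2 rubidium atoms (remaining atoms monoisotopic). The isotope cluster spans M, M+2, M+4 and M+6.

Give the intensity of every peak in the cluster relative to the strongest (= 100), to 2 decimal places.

84.99 : 100.00 : 39.21 : 5.12

Element Tu pattern (n=1): 0.7110 : 0.2890
Rubidium pattern (n=2): 0.521284 : 0.401432 : 0.077284
Convolve the two distributions (both contribute in 2-u steps):
  M: 0.7110×0.521284 = 0.370633
  M+2: 0.7110×0.401432 + 0.2890×0.521284 = 0.436069
  M+4: 0.7110×0.077284 + 0.2890×0.401432 = 0.170963
  M+6: 0.2890×0.077284 = 0.022335
Scale to base peak (0.436069) = 100: 84.99 : 100.00 : 39.21 : 5.12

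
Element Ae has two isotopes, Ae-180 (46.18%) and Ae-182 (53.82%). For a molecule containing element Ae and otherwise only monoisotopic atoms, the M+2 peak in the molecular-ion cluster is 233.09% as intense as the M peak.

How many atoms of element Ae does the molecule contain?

The M+2/M ratio from n Ae atoms is n · q/p = n · 0.5382/0.4618.
n = 2.3309 × 0.4618/0.5382 = 2.00 ≈ 2

2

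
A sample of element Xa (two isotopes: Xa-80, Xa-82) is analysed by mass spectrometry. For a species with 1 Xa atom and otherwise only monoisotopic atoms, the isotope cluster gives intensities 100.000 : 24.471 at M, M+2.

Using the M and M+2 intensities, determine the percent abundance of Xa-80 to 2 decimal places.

Let p = fractional abundance of Xa-80. I(M+2)/I(M) = [C(1,1)·p^0·(1−p)] / p^1 = 1·(1−p)/p = 24.471/100.000 = 0.2447
(1−p)/p = 0.2447/1 = 0.2447  ⇒  p = 1/(1 + 0.2447) = 0.8034
Xa-80: 80.34%, Xa-82: 19.66%.

80.34%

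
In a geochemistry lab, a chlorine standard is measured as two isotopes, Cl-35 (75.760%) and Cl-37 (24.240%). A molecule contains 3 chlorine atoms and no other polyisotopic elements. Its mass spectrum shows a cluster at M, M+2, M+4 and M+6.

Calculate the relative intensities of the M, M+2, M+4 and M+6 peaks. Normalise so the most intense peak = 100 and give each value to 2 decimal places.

The 3 Cl atoms are independent, so intensities follow the terms of (0.75760 + 0.24240)^3.
P(M) = 0.75760^3 = 0.434830
P(M+2) = 3 × 0.75760^2 × 0.24240^1 = 0.417382
P(M+4) = 3 × 0.75760^1 × 0.24240^2 = 0.133545
P(M+6) = 0.24240^3 = 0.014243
The M peak is largest (0.434830); scaling to 100 gives 100.00 : 95.99 : 30.71 : 3.28.

100.00 : 95.99 : 30.71 : 3.28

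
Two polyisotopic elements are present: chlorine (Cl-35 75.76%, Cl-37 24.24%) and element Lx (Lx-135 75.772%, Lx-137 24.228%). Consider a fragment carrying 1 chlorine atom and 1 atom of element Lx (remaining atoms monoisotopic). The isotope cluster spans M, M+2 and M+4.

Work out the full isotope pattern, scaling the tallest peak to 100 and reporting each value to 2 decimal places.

Chlorine pattern (n=1): 0.7576 : 0.2424
Element Lx pattern (n=1): 0.75772 : 0.24228
Convolve the two distributions (both contribute in 2-u steps):
  M: 0.7576×0.75772 = 0.574049
  M+2: 0.7576×0.24228 + 0.2424×0.75772 = 0.367223
  M+4: 0.2424×0.24228 = 0.058729
Scale to base peak (0.574049) = 100: 100.00 : 63.97 : 10.23

100.00 : 63.97 : 10.23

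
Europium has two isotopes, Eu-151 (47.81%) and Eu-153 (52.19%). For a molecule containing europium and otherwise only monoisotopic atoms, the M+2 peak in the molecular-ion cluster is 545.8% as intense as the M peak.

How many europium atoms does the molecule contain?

5

For n independent Eu atoms, I(M+2)/I(M) = n · (abundance Eu-153) / (abundance Eu-151) = n · 0.5219/0.4781.
n = 5.458 × 0.4781/0.5219 = 5.00 ≈ 5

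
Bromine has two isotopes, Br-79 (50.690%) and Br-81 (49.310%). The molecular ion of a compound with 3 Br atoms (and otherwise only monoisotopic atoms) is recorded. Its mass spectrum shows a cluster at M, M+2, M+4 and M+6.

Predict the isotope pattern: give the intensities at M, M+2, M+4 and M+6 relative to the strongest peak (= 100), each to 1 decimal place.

34.3 : 100.0 : 97.3 : 31.5

Each Br atom is independently Br-79 (p = 0.50690) or Br-81 (q = 0.49310); the cluster is the binomial expansion (p + q)^3.
P(M) = 0.50690^3 = 0.130247
P(M+2) = 3 × 0.50690^2 × 0.49310^1 = 0.380103
P(M+4) = 3 × 0.50690^1 × 0.49310^2 = 0.369755
P(M+6) = 0.49310^3 = 0.119896
The M+2 peak is largest (0.380103); scaling to 100 gives 34.3 : 100.0 : 97.3 : 31.5.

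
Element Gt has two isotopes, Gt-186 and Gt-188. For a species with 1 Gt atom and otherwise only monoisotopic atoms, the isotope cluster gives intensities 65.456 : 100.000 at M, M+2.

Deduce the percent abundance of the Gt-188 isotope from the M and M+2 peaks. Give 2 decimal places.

Write p for the Gt-186 fraction. I(M+2)/I(M) = [C(1,1)·p^0·(1−p)] / p^1 = 1·(1−p)/p = 100.000/65.456 = 1.5277
(1−p)/p = 1.5277/1 = 1.5277  ⇒  p = 1/(1 + 1.5277) = 0.3956
Gt-186: 39.56%, Gt-188: 60.44%.

60.44%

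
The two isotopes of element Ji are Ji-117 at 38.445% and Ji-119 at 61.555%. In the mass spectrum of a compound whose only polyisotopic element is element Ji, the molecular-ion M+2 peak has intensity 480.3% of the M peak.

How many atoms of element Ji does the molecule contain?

3

For n independent Ji atoms, I(M+2)/I(M) = n · (abundance Ji-119) / (abundance Ji-117) = n · 0.61555/0.38445.
n = 4.803 × 0.38445/0.61555 = 3.00 ≈ 3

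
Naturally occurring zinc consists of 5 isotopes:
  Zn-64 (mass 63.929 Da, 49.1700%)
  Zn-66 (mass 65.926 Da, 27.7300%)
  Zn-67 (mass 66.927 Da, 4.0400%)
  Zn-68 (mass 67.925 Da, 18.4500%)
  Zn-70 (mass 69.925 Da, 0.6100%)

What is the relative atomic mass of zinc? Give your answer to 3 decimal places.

65.378 Da

Average mass = Σ (abundance × isotope mass) = 0.491700 × 63.929 + 0.277300 × 65.926 + 0.040400 × 66.927 + 0.184500 × 67.925 + 0.006100 × 69.925
= 31.4339 + 18.2813 + 2.7039 + 12.5322 + 0.4265 = 65.3778 Da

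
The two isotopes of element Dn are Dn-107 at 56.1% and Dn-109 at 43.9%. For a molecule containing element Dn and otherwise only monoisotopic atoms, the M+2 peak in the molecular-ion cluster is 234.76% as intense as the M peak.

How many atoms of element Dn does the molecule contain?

3

With n Dn atoms, P(M+2)/P(M) = C(n,1)·p^(n−1)q / p^n = n·q/p = n · 0.439/0.561.
n = 2.3476 × 0.561/0.439 = 3.00 ≈ 3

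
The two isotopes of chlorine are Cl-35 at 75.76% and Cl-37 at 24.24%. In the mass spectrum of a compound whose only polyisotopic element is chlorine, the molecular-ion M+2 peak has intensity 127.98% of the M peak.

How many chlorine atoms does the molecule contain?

4

With n Cl atoms, P(M+2)/P(M) = C(n,1)·p^(n−1)q / p^n = n·q/p = n · 0.2424/0.7576.
n = 1.2798 × 0.7576/0.2424 = 4.00 ≈ 4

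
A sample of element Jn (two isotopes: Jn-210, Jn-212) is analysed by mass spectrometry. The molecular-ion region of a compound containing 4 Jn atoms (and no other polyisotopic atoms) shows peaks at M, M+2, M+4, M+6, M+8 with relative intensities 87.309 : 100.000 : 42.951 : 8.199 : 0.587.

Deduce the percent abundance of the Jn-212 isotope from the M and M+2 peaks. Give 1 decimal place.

22.3%

Write p for the Jn-210 fraction. I(M+2)/I(M) = [C(4,1)·p^3·(1−p)] / p^4 = 4·(1−p)/p = 100.000/87.309 = 1.1454
(1−p)/p = 1.1454/4 = 0.2863  ⇒  p = 1/(1 + 0.2863) = 0.7774
Jn-210: 77.7%, Jn-212: 22.3%.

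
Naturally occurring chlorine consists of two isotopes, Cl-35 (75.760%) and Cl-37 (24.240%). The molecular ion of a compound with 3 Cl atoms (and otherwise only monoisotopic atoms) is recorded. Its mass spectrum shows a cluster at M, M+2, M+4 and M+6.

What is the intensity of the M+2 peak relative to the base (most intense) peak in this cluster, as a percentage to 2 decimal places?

Term probabilities: M 0.4348, M+2 0.4174, M+4 0.1335, M+6 0.0142. Base peak = M.
P(M) = C(3,0) × 0.75760^3 × 0.24240^0 = 1 × 0.4348304 × 1.0000 = 0.434830 (base)
P(M+2) = C(3,1) × 0.75760^2 × 0.24240^1 = 3 × 0.57395776 × 0.2424 = 0.417382
Relative intensity = 0.417382 / 0.434830 × 100 = 95.99

95.99%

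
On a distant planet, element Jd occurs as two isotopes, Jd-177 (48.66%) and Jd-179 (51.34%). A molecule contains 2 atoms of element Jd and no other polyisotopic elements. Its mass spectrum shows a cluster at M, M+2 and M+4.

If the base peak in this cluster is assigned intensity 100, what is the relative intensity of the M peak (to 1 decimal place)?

47.4

Binomial terms of (0.4866 + 0.5134)^2: M 0.2368, M+2 0.4996, M+4 0.2636 → M+2 is the base peak.
P(M+2) = C(2,1) × 0.4866^1 × 0.5134^1 = 2 × 0.4866 × 0.5134 = 0.499641 (base)
P(M) = C(2,0) × 0.4866^2 × 0.5134^0 = 1 × 0.23677956 × 1.0000 = 0.236780
Relative intensity = 0.236780 / 0.499641 × 100 = 47.4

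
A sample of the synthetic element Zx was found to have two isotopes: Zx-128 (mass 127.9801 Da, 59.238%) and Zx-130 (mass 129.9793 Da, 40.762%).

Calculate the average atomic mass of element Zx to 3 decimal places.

128.795 Da

Ar = Σ fᵢ·mᵢ = 0.59238 × 127.9801 + 0.40762 × 129.9793
= 75.81285 + 52.98216 = 128.79501 Da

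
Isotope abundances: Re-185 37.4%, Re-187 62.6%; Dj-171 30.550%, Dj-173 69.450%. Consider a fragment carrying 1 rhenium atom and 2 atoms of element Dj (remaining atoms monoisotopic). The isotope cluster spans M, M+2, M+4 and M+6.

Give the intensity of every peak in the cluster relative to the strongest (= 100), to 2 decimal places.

7.83 : 48.68 : 100.00 : 67.70

Rhenium pattern (n=1): 0.3740 : 0.6260
Element Dj pattern (n=2): 0.09333025 : 0.4243395 : 0.48233025
Convolve the two distributions (both contribute in 2-u steps):
  M: 0.3740×0.09333025 = 0.034906
  M+2: 0.3740×0.4243395 + 0.6260×0.09333025 = 0.217128
  M+4: 0.3740×0.48233025 + 0.6260×0.4243395 = 0.446028
  M+6: 0.6260×0.48233025 = 0.301939
Scale to base peak (0.446028) = 100: 7.83 : 48.68 : 100.00 : 67.70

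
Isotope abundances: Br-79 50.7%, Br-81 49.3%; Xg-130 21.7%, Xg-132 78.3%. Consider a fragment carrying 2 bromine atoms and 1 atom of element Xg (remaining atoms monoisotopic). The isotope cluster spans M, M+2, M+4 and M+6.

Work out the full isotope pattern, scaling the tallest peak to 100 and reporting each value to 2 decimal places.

12.56 : 69.74 : 100.00 : 42.85

Bromine pattern (n=2): 0.257049 : 0.499902 : 0.243049
Element Xg pattern (n=1): 0.2170 : 0.7830
Convolve the two distributions (both contribute in 2-u steps):
  M: 0.257049×0.2170 = 0.055780
  M+2: 0.257049×0.7830 + 0.499902×0.2170 = 0.309748
  M+4: 0.499902×0.7830 + 0.243049×0.2170 = 0.444165
  M+6: 0.243049×0.7830 = 0.190307
Scale to base peak (0.444165) = 100: 12.56 : 69.74 : 100.00 : 42.85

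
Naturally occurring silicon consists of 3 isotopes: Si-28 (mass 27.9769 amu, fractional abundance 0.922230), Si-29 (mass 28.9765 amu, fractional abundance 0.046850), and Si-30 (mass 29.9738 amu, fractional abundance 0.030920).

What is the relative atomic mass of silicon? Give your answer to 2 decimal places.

Ar = Σ fᵢ·mᵢ = 0.922230 × 27.9769 + 0.046850 × 28.9765 + 0.030920 × 29.9738
= 25.80114 + 1.35755 + 0.92679 = 28.08548 amu

28.09 amu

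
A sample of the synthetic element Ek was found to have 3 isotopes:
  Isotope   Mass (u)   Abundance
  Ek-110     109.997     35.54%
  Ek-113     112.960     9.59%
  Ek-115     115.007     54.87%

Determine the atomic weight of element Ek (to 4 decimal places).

113.0301 u

Average mass = Σ (abundance × isotope mass) = 0.3554 × 109.997 + 0.0959 × 112.960 + 0.5487 × 115.007
= 39.09293 + 10.83286 + 63.10434 = 113.03013 u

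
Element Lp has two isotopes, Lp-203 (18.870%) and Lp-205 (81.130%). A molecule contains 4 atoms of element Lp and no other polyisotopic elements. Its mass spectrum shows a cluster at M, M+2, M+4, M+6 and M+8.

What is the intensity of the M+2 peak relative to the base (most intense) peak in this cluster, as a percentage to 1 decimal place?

(0.18870 + 0.81130)^4 gives M 0.0013, M+2 0.0218, M+4 0.1406, M+6 0.4031, M+8 0.4332; the largest is M+8.
P(M+8) = C(4,4) × 0.18870^0 × 0.81130^4 = 1 × 1.0000 × 0.43323736 = 0.433237 (base)
P(M+2) = C(4,1) × 0.18870^3 × 0.81130^1 = 4 × 0.00671917 × 0.8113 = 0.021805
Relative intensity = 0.021805 / 0.433237 × 100 = 5.0

5.0%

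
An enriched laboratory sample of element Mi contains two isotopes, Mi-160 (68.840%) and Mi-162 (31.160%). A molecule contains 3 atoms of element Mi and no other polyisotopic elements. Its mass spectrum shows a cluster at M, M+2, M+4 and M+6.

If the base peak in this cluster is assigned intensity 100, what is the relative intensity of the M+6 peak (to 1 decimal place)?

Binomial terms of (0.68840 + 0.31160)^3: M 0.3262, M+2 0.4430, M+4 0.2005, M+6 0.0303 → M+2 is the base peak.
P(M+2) = C(3,1) × 0.68840^2 × 0.31160^1 = 3 × 0.47389456 × 0.3116 = 0.442997 (base)
P(M+6) = C(3,3) × 0.68840^0 × 0.31160^3 = 1 × 1.0000 × 0.03025466 = 0.030255
Relative intensity = 0.030255 / 0.442997 × 100 = 6.8

6.8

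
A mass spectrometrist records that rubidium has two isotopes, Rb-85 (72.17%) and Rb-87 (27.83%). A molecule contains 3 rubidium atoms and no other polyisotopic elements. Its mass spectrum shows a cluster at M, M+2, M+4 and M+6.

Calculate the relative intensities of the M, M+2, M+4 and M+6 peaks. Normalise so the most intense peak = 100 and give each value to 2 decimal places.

86.44 : 100.00 : 38.56 : 4.96

Each Rb atom is independently Rb-85 (p = 0.7217) or Rb-87 (q = 0.2783); the cluster is the binomial expansion (p + q)^3.
P(M) = 0.7217^3 = 0.375898
P(M+2) = 3 × 0.7217^2 × 0.2783^1 = 0.434858
P(M+4) = 3 × 0.7217^1 × 0.2783^2 = 0.167689
P(M+6) = 0.2783^3 = 0.021555
The M+2 peak is largest (0.434858); scaling to 100 gives 86.44 : 100.00 : 38.56 : 4.96.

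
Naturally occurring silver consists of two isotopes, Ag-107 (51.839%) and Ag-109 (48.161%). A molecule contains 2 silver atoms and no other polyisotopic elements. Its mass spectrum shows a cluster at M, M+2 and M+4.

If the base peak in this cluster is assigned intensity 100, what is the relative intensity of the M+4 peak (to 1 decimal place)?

(0.51839 + 0.48161)^2 gives M 0.2687, M+2 0.4993, M+4 0.2319; the largest is M+2.
P(M+2) = C(2,1) × 0.51839^1 × 0.48161^1 = 2 × 0.51839 × 0.48161 = 0.499324 (base)
P(M+4) = C(2,2) × 0.51839^0 × 0.48161^2 = 1 × 1.0000 × 0.23194819 = 0.231948
Relative intensity = 0.231948 / 0.499324 × 100 = 46.5

46.5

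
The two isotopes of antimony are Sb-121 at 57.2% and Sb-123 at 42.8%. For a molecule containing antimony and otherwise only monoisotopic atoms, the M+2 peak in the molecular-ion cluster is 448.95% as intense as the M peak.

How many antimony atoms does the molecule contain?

6

With n Sb atoms, P(M+2)/P(M) = C(n,1)·p^(n−1)q / p^n = n·q/p = n · 0.428/0.572.
n = 4.4895 × 0.572/0.428 = 6.00 ≈ 6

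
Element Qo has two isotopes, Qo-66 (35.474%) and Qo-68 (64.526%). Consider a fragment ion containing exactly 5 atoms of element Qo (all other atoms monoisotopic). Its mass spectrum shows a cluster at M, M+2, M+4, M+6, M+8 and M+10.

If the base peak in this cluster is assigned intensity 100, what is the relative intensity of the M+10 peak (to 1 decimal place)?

33.1

Binomial terms of (0.35474 + 0.64526)^5: M 0.0056, M+2 0.0511, M+4 0.1859, M+6 0.3381, M+8 0.3075, M+10 0.1119 → M+6 is the base peak.
P(M+6) = C(5,3) × 0.35474^2 × 0.64526^3 = 10 × 0.12584047 × 0.26866076 = 0.338084 (base)
P(M+10) = C(5,5) × 0.35474^0 × 0.64526^5 = 1 × 1.0000 × 0.11185972 = 0.111860
Relative intensity = 0.111860 / 0.338084 × 100 = 33.1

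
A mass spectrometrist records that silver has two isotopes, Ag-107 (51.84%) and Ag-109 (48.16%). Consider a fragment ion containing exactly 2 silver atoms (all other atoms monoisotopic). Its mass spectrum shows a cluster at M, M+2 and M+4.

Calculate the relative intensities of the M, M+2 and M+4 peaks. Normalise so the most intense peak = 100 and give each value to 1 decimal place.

53.8 : 100.0 : 46.5

Each Ag atom is independently Ag-107 (p = 0.5184) or Ag-109 (q = 0.4816); the cluster is the binomial expansion (p + q)^2.
P(M) = 0.5184^2 = 0.268739
P(M+2) = 2 × 0.5184^1 × 0.4816^1 = 0.499323
P(M+4) = 0.4816^2 = 0.231939
The M+2 peak is largest (0.499323); scaling to 100 gives 53.8 : 100.0 : 46.5.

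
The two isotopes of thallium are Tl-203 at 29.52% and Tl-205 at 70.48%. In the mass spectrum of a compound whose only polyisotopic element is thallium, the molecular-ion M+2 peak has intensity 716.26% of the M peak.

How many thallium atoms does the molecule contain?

With n Tl atoms, P(M+2)/P(M) = C(n,1)·p^(n−1)q / p^n = n·q/p = n · 0.7048/0.2952.
n = 7.1626 × 0.2952/0.7048 = 3.00 ≈ 3

3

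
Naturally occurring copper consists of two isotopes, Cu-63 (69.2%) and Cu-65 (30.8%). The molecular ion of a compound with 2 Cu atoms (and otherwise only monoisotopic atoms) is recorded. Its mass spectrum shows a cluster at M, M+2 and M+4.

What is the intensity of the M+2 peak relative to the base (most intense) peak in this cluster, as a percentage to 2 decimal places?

Binomial terms of (0.692 + 0.308)^2: M 0.4789, M+2 0.4263, M+4 0.0949 → M is the base peak.
P(M) = C(2,0) × 0.692^2 × 0.308^0 = 1 × 0.478864 × 1.0000 = 0.478864 (base)
P(M+2) = C(2,1) × 0.692^1 × 0.308^1 = 2 × 0.6920 × 0.3080 = 0.426272
Relative intensity = 0.426272 / 0.478864 × 100 = 89.02

89.02%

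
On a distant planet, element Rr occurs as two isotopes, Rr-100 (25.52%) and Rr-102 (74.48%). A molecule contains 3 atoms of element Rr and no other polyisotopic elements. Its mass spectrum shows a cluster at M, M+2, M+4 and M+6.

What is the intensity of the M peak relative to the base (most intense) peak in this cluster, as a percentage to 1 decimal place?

(0.2552 + 0.7448)^3 gives M 0.0166, M+2 0.1455, M+4 0.4247, M+6 0.4132; the largest is M+4.
P(M+4) = C(3,2) × 0.2552^1 × 0.7448^2 = 3 × 0.2552 × 0.55472704 = 0.424699 (base)
P(M) = C(3,0) × 0.2552^3 × 0.7448^0 = 1 × 0.01662042 × 1.0000 = 0.016620
Relative intensity = 0.016620 / 0.424699 × 100 = 3.9

3.9%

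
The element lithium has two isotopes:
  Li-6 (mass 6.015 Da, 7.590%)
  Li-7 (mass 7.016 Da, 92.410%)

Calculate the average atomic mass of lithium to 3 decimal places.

6.940 Da

Ar = Σ fᵢ·mᵢ = 0.07590 × 6.015 + 0.92410 × 7.016
= 0.4565 + 6.4835 = 6.9400 Da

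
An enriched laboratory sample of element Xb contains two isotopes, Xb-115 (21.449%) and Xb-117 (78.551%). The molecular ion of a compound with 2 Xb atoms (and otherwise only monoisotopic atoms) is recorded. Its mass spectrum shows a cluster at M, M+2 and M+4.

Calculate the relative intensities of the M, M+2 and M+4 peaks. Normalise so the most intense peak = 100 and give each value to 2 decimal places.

7.46 : 54.61 : 100.00

Each Xb atom is independently Xb-115 (p = 0.21449) or Xb-117 (q = 0.78551); the cluster is the binomial expansion (p + q)^2.
P(M) = 0.21449^2 = 0.046006
P(M+2) = 2 × 0.21449^1 × 0.78551^1 = 0.336968
P(M+4) = 0.78551^2 = 0.617026
The M+4 peak is largest (0.617026); scaling to 100 gives 7.46 : 54.61 : 100.00.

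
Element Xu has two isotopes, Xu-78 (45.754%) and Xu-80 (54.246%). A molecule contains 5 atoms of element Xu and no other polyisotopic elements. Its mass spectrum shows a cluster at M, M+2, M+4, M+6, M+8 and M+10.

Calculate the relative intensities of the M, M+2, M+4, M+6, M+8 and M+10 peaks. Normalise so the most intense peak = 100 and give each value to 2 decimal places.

Each Xu atom is independently Xu-78 (p = 0.45754) or Xu-80 (q = 0.54246); the cluster is the binomial expansion (p + q)^5.
P(M) = 0.45754^5 = 0.020051
P(M+2) = 5 × 0.45754^4 × 0.54246^1 = 0.118865
P(M+4) = 10 × 0.45754^3 × 0.54246^2 = 0.281853
P(M+6) = 10 × 0.45754^2 × 0.54246^3 = 0.334165
P(M+8) = 5 × 0.45754^1 × 0.54246^4 = 0.198093
P(M+10) = 0.54246^5 = 0.046972
The M+6 peak is largest (0.334165); scaling to 100 gives 6.00 : 35.57 : 84.35 : 100.00 : 59.28 : 14.06.

6.00 : 35.57 : 84.35 : 100.00 : 59.28 : 14.06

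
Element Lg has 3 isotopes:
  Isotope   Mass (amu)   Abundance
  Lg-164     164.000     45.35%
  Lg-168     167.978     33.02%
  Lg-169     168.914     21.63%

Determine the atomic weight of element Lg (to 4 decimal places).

Weight each isotope mass by its fractional abundance: 0.4535 × 164.000 + 0.3302 × 167.978 + 0.2163 × 168.914
= 74.37400 + 55.46634 + 36.53610 = 166.37644 amu

166.3764 amu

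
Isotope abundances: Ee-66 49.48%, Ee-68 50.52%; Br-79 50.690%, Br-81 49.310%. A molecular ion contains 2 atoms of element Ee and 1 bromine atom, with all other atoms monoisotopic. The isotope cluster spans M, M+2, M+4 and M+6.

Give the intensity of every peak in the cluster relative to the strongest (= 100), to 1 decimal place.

Element Ee pattern (n=2): 0.24482704 : 0.49994592 : 0.25522704
Bromine pattern (n=1): 0.5069 : 0.4931
Convolve the two distributions (both contribute in 2-u steps):
  M: 0.24482704×0.5069 = 0.124103
  M+2: 0.24482704×0.4931 + 0.49994592×0.5069 = 0.374147
  M+4: 0.49994592×0.4931 + 0.25522704×0.5069 = 0.375898
  M+6: 0.25522704×0.4931 = 0.125852
Scale to base peak (0.375898) = 100: 33.0 : 99.5 : 100.0 : 33.5

33.0 : 99.5 : 100.0 : 33.5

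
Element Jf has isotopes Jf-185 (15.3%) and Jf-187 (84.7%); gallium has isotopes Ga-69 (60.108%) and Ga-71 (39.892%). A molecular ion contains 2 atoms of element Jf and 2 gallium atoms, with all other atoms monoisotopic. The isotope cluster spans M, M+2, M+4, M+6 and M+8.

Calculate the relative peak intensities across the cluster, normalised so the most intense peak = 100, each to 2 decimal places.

2.18 : 27.08 : 100.00 : 99.50 : 29.48

Element Jf pattern (n=2): 0.023409 : 0.259182 : 0.717409
Gallium pattern (n=2): 0.36129717 : 0.47956567 : 0.15913717
Convolve the two distributions (both contribute in 2-u steps):
  M: 0.023409×0.36129717 = 0.008458
  M+2: 0.023409×0.47956567 + 0.259182×0.36129717 = 0.104868
  M+4: 0.023409×0.15913717 + 0.259182×0.47956567 + 0.717409×0.36129717 = 0.387218
  M+6: 0.259182×0.15913717 + 0.717409×0.47956567 = 0.385290
  M+8: 0.717409×0.15913717 = 0.114166
Scale to base peak (0.387218) = 100: 2.18 : 27.08 : 100.00 : 99.50 : 29.48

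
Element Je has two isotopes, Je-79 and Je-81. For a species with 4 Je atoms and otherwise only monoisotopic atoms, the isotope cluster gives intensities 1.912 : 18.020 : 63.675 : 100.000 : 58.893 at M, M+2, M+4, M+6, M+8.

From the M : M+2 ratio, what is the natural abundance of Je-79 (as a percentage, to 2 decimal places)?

29.80%

If p is the fraction of Je that is Je-79, then I(M+2)/I(M) = [C(4,1)·p^3·(1−p)] / p^4 = 4·(1−p)/p = 18.020/1.912 = 9.4247
(1−p)/p = 9.4247/4 = 2.3562  ⇒  p = 1/(1 + 2.3562) = 0.2980
Je-79: 29.80%, Je-81: 70.20%.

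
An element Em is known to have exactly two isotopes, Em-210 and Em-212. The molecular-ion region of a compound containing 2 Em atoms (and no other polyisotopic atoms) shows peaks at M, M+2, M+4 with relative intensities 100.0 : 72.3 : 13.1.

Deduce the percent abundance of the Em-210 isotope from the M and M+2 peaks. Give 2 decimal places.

Let p = fractional abundance of Em-210. I(M+2)/I(M) = [C(2,1)·p^1·(1−p)] / p^2 = 2·(1−p)/p = 72.3/100.0 = 0.7230
(1−p)/p = 0.7230/2 = 0.3615  ⇒  p = 1/(1 + 0.3615) = 0.7345
Em-210: 73.45%, Em-212: 26.55%.

73.45%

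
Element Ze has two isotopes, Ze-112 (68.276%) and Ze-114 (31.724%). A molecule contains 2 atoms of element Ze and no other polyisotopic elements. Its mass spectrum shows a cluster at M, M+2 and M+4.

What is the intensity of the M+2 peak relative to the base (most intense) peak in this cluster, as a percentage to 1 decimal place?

92.9%

(0.68276 + 0.31724)^2 gives M 0.4662, M+2 0.4332, M+4 0.1006; the largest is M.
P(M) = C(2,0) × 0.68276^2 × 0.31724^0 = 1 × 0.46616122 × 1.0000 = 0.466161 (base)
P(M+2) = C(2,1) × 0.68276^1 × 0.31724^1 = 2 × 0.68276 × 0.31724 = 0.433198
Relative intensity = 0.433198 / 0.466161 × 100 = 92.9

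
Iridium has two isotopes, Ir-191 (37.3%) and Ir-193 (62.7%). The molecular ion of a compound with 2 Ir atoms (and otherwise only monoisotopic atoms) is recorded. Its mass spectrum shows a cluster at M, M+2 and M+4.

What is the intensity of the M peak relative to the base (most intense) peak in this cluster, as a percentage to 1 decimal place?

Binomial terms of (0.373 + 0.627)^2: M 0.1391, M+2 0.4677, M+4 0.3931 → M+2 is the base peak.
P(M+2) = C(2,1) × 0.373^1 × 0.627^1 = 2 × 0.3730 × 0.6270 = 0.467742 (base)
P(M) = C(2,0) × 0.373^2 × 0.627^0 = 1 × 0.139129 × 1.0000 = 0.139129
Relative intensity = 0.139129 / 0.467742 × 100 = 29.7

29.7%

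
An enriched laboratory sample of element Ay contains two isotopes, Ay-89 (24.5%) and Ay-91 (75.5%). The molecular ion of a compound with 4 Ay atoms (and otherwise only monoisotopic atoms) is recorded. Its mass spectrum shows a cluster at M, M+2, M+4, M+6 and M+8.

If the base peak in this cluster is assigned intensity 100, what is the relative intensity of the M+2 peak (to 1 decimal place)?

10.5

Term probabilities: M 0.0036, M+2 0.0444, M+4 0.2053, M+6 0.4218, M+8 0.3249. Base peak = M+6.
P(M+6) = C(4,3) × 0.245^1 × 0.755^3 = 4 × 0.2450 × 0.43036887 = 0.421761 (base)
P(M+2) = C(4,1) × 0.245^3 × 0.755^1 = 4 × 0.01470612 × 0.7550 = 0.044412
Relative intensity = 0.044412 / 0.421761 × 100 = 10.5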